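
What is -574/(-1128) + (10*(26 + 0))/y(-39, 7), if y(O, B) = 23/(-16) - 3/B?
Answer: -16363697/117876 ≈ -138.82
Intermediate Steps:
y(O, B) = -23/16 - 3/B (y(O, B) = 23*(-1/16) - 3/B = -23/16 - 3/B)
-574/(-1128) + (10*(26 + 0))/y(-39, 7) = -574/(-1128) + (10*(26 + 0))/(-23/16 - 3/7) = -574*(-1/1128) + (10*26)/(-23/16 - 3*⅐) = 287/564 + 260/(-23/16 - 3/7) = 287/564 + 260/(-209/112) = 287/564 + 260*(-112/209) = 287/564 - 29120/209 = -16363697/117876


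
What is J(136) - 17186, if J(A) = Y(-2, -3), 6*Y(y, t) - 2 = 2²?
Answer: -17185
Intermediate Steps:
Y(y, t) = 1 (Y(y, t) = ⅓ + (⅙)*2² = ⅓ + (⅙)*4 = ⅓ + ⅔ = 1)
J(A) = 1
J(136) - 17186 = 1 - 17186 = -17185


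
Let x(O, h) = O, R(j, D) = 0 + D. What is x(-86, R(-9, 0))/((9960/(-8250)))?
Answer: 11825/166 ≈ 71.235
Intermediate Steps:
R(j, D) = D
x(-86, R(-9, 0))/((9960/(-8250))) = -86/(9960/(-8250)) = -86/(9960*(-1/8250)) = -86/(-332/275) = -86*(-275/332) = 11825/166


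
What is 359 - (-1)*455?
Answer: 814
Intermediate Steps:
359 - (-1)*455 = 359 - 1*(-455) = 359 + 455 = 814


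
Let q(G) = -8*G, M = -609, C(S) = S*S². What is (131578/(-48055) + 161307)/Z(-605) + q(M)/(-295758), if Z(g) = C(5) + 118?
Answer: 42453782175619/63956928105 ≈ 663.79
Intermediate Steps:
C(S) = S³
Z(g) = 243 (Z(g) = 5³ + 118 = 125 + 118 = 243)
(131578/(-48055) + 161307)/Z(-605) + q(M)/(-295758) = (131578/(-48055) + 161307)/243 - 8*(-609)/(-295758) = (131578*(-1/48055) + 161307)*(1/243) + 4872*(-1/295758) = (-131578/48055 + 161307)*(1/243) - 812/49293 = (7751476307/48055)*(1/243) - 812/49293 = 7751476307/11677365 - 812/49293 = 42453782175619/63956928105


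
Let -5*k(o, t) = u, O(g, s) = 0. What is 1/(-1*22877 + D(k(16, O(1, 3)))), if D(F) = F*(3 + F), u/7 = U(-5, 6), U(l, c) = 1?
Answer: -25/571981 ≈ -4.3708e-5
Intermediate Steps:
u = 7 (u = 7*1 = 7)
k(o, t) = -7/5 (k(o, t) = -⅕*7 = -7/5)
1/(-1*22877 + D(k(16, O(1, 3)))) = 1/(-1*22877 - 7*(3 - 7/5)/5) = 1/(-22877 - 7/5*8/5) = 1/(-22877 - 56/25) = 1/(-571981/25) = -25/571981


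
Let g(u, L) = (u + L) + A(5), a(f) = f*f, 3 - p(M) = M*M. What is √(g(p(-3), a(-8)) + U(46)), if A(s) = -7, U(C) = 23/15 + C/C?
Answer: √12045/15 ≈ 7.3167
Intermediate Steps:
p(M) = 3 - M² (p(M) = 3 - M*M = 3 - M²)
a(f) = f²
U(C) = 38/15 (U(C) = 23*(1/15) + 1 = 23/15 + 1 = 38/15)
g(u, L) = -7 + L + u (g(u, L) = (u + L) - 7 = (L + u) - 7 = -7 + L + u)
√(g(p(-3), a(-8)) + U(46)) = √((-7 + (-8)² + (3 - 1*(-3)²)) + 38/15) = √((-7 + 64 + (3 - 1*9)) + 38/15) = √((-7 + 64 + (3 - 9)) + 38/15) = √((-7 + 64 - 6) + 38/15) = √(51 + 38/15) = √(803/15) = √12045/15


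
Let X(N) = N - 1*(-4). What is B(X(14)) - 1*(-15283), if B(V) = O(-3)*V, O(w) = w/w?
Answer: 15301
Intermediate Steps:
X(N) = 4 + N (X(N) = N + 4 = 4 + N)
O(w) = 1
B(V) = V (B(V) = 1*V = V)
B(X(14)) - 1*(-15283) = (4 + 14) - 1*(-15283) = 18 + 15283 = 15301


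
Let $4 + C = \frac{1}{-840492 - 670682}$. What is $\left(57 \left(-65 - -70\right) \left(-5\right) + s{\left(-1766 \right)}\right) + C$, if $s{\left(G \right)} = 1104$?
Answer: $- \frac{491131551}{1511174} \approx -325.0$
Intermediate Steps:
$C = - \frac{6044697}{1511174}$ ($C = -4 + \frac{1}{-840492 - 670682} = -4 + \frac{1}{-1511174} = -4 - \frac{1}{1511174} = - \frac{6044697}{1511174} \approx -4.0$)
$\left(57 \left(-65 - -70\right) \left(-5\right) + s{\left(-1766 \right)}\right) + C = \left(57 \left(-65 - -70\right) \left(-5\right) + 1104\right) - \frac{6044697}{1511174} = \left(57 \left(-65 + 70\right) \left(-5\right) + 1104\right) - \frac{6044697}{1511174} = \left(57 \cdot 5 \left(-5\right) + 1104\right) - \frac{6044697}{1511174} = \left(285 \left(-5\right) + 1104\right) - \frac{6044697}{1511174} = \left(-1425 + 1104\right) - \frac{6044697}{1511174} = -321 - \frac{6044697}{1511174} = - \frac{491131551}{1511174}$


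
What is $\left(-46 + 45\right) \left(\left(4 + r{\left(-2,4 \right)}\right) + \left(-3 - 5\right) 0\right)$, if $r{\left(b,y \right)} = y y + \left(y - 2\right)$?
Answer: $-22$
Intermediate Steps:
$r{\left(b,y \right)} = -2 + y + y^{2}$ ($r{\left(b,y \right)} = y^{2} + \left(-2 + y\right) = -2 + y + y^{2}$)
$\left(-46 + 45\right) \left(\left(4 + r{\left(-2,4 \right)}\right) + \left(-3 - 5\right) 0\right) = \left(-46 + 45\right) \left(\left(4 + \left(-2 + 4 + 4^{2}\right)\right) + \left(-3 - 5\right) 0\right) = - (\left(4 + \left(-2 + 4 + 16\right)\right) - 0) = - (\left(4 + 18\right) + 0) = - (22 + 0) = \left(-1\right) 22 = -22$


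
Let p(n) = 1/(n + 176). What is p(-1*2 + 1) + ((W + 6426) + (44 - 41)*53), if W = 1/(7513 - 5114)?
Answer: 2764550199/419825 ≈ 6585.0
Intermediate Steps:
p(n) = 1/(176 + n)
W = 1/2399 ≈ 0.00041684
p(-1*2 + 1) + ((W + 6426) + (44 - 41)*53) = 1/(176 + (-1*2 + 1)) + ((1/2399 + 6426) + (44 - 41)*53) = 1/(176 + (-2 + 1)) + (15415975/2399 + 3*53) = 1/(176 - 1) + (15415975/2399 + 159) = 1/175 + 15797416/2399 = 2764550199/419825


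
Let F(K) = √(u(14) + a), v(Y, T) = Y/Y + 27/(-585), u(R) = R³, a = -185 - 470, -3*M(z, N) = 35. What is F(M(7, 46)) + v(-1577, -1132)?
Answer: 62/65 + √2089 ≈ 46.659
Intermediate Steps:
M(z, N) = -35/3 (M(z, N) = -⅓*35 = -35/3)
a = -655
v(Y, T) = 62/65 (v(Y, T) = 1 + 27*(-1/585) = 1 - 3/65 = 62/65)
F(K) = √2089 (F(K) = √(14³ - 655) = √(2744 - 655) = √2089)
F(M(7, 46)) + v(-1577, -1132) = √2089 + 62/65 = 62/65 + √2089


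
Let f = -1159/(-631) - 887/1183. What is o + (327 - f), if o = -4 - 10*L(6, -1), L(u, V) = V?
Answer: 247764109/746473 ≈ 331.91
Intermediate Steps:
f = 811400/746473 (f = -1159*(-1/631) - 887*1/1183 = 1159/631 - 887/1183 = 811400/746473 ≈ 1.0870)
o = 6 (o = -4 - 10*(-1) = -4 + 10 = 6)
o + (327 - f) = 6 + (327 - 1*811400/746473) = 6 + (327 - 811400/746473) = 6 + 243285271/746473 = 247764109/746473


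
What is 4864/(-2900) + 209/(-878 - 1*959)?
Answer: -216847/121075 ≈ -1.7910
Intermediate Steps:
4864/(-2900) + 209/(-878 - 1*959) = 4864*(-1/2900) + 209/(-878 - 959) = -1216/725 + 209/(-1837) = -1216/725 + 209*(-1/1837) = -1216/725 - 19/167 = -216847/121075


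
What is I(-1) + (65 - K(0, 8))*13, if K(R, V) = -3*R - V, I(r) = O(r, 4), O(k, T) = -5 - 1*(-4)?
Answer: 948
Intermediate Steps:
O(k, T) = -1 (O(k, T) = -5 + 4 = -1)
I(r) = -1
K(R, V) = -V - 3*R
I(-1) + (65 - K(0, 8))*13 = -1 + (65 - (-1*8 - 3*0))*13 = -1 + (65 - (-8 + 0))*13 = -1 + (65 - 1*(-8))*13 = -1 + (65 + 8)*13 = -1 + 73*13 = -1 + 949 = 948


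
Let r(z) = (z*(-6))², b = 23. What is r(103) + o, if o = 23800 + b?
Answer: 405747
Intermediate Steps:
r(z) = 36*z² (r(z) = (-6*z)² = 36*z²)
o = 23823 (o = 23800 + 23 = 23823)
r(103) + o = 36*103² + 23823 = 36*10609 + 23823 = 381924 + 23823 = 405747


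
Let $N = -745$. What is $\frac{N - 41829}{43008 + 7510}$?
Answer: $- \frac{21287}{25259} \approx -0.84275$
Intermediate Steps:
$\frac{N - 41829}{43008 + 7510} = \frac{-745 - 41829}{43008 + 7510} = - \frac{42574}{50518} = \left(-42574\right) \frac{1}{50518} = - \frac{21287}{25259}$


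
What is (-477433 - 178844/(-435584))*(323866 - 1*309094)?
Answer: -192000913756101/27224 ≈ -7.0526e+9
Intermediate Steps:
(-477433 - 178844/(-435584))*(323866 - 1*309094) = (-477433 - 178844*(-1/435584))*(323866 - 309094) = (-477433 + 44711/108896)*14772 = -51990499257/108896*14772 = -192000913756101/27224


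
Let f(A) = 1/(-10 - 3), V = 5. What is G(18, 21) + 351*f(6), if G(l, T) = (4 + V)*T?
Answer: 162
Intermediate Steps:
f(A) = -1/13 (f(A) = 1/(-13) = -1/13)
G(l, T) = 9*T (G(l, T) = (4 + 5)*T = 9*T)
G(18, 21) + 351*f(6) = 9*21 + 351*(-1/13) = 189 - 27 = 162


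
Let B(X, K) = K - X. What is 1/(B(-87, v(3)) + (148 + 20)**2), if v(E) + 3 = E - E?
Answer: 1/28308 ≈ 3.5326e-5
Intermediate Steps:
v(E) = -3 (v(E) = -3 + (E - E) = -3 + 0 = -3)
1/(B(-87, v(3)) + (148 + 20)**2) = 1/((-3 - 1*(-87)) + (148 + 20)**2) = 1/((-3 + 87) + 168**2) = 1/(84 + 28224) = 1/28308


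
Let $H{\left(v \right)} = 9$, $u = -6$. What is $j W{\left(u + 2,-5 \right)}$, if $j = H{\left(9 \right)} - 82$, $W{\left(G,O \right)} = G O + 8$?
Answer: $-2044$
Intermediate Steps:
$W{\left(G,O \right)} = 8 + G O$
$j = -73$ ($j = 9 - 82 = -73$)
$j W{\left(u + 2,-5 \right)} = - 73 \left(8 + \left(-6 + 2\right) \left(-5\right)\right) = - 73 \left(8 - -20\right) = - 73 \left(8 + 20\right) = \left(-73\right) 28 = -2044$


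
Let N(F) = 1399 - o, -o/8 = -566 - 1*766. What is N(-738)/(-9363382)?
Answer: 9257/9363382 ≈ 0.00098864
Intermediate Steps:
o = 10656 (o = -8*(-566 - 1*766) = -8*(-566 - 766) = -8*(-1332) = 10656)
N(F) = -9257 (N(F) = 1399 - 1*10656 = 1399 - 10656 = -9257)
N(-738)/(-9363382) = -9257/(-9363382) = -9257*(-1/9363382) = 9257/9363382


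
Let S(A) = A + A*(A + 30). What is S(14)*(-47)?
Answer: -29610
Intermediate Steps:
S(A) = A + A*(30 + A)
S(14)*(-47) = (14*(31 + 14))*(-47) = (14*45)*(-47) = 630*(-47) = -29610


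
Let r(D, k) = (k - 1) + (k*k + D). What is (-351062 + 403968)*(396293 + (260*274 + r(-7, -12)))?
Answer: 24741861242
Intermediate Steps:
r(D, k) = -1 + D + k + k² (r(D, k) = (-1 + k) + (k² + D) = (-1 + k) + (D + k²) = -1 + D + k + k²)
(-351062 + 403968)*(396293 + (260*274 + r(-7, -12))) = (-351062 + 403968)*(396293 + (260*274 + (-1 - 7 - 12 + (-12)²))) = 52906*(396293 + (71240 + (-1 - 7 - 12 + 144))) = 52906*(396293 + (71240 + 124)) = 52906*(396293 + 71364) = 52906*467657 = 24741861242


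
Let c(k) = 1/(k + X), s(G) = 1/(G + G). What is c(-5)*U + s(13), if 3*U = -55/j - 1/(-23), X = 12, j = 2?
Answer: -2656/2093 ≈ -1.2690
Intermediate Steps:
s(G) = 1/(2*G)
c(k) = 1/(12 + k) (c(k) = 1/(k + 12) = 1/(12 + k))
U = -421/46 (U = (-55/2 - 1/(-23))/3 = (-55*1/2 - 1*(-1/23))/3 = (-55/2 + 1/23)/3 = (1/3)*(-1263/46) = -421/46 ≈ -9.1522)
c(-5)*U + s(13) = -421/46/(12 - 5) + (1/2)/13 = -421/46/7 + (1/2)*(1/13) = (1/7)*(-421/46) + 1/26 = -421/322 + 1/26 = -2656/2093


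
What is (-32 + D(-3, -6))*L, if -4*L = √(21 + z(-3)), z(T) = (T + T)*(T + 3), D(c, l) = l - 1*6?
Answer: 11*√21 ≈ 50.408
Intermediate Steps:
D(c, l) = -6 + l (D(c, l) = l - 6 = -6 + l)
z(T) = 2*T*(3 + T) (z(T) = (2*T)*(3 + T) = 2*T*(3 + T))
L = -√21/4 (L = -√(21 + 2*(-3)*(3 - 3))/4 = -√(21 + 2*(-3)*0)/4 = -√(21 + 0)/4 = -√21/4 ≈ -1.1456)
(-32 + D(-3, -6))*L = (-32 + (-6 - 6))*(-√21/4) = (-32 - 12)*(-√21/4) = -(-11)*√21 = 11*√21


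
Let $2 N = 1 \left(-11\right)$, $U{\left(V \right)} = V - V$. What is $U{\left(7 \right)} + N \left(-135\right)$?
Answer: $\frac{1485}{2} \approx 742.5$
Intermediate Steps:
$U{\left(V \right)} = 0$
$N = - \frac{11}{2}$ ($N = \frac{1 \left(-11\right)}{2} = \frac{1}{2} \left(-11\right) = - \frac{11}{2} \approx -5.5$)
$U{\left(7 \right)} + N \left(-135\right) = 0 - - \frac{1485}{2} = 0 + \frac{1485}{2} = \frac{1485}{2}$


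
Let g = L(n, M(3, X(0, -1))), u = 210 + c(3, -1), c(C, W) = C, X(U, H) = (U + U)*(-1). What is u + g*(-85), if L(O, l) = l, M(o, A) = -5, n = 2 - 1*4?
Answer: 638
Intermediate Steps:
n = -2 (n = 2 - 4 = -2)
X(U, H) = -2*U (X(U, H) = (2*U)*(-1) = -2*U)
u = 213 (u = 210 + 3 = 213)
g = -5
u + g*(-85) = 213 - 5*(-85) = 213 + 425 = 638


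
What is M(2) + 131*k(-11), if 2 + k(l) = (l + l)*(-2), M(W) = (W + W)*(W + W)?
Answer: 5518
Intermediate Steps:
M(W) = 4*W² (M(W) = (2*W)*(2*W) = 4*W²)
k(l) = -2 - 4*l (k(l) = -2 + (l + l)*(-2) = -2 + (2*l)*(-2) = -2 - 4*l)
M(2) + 131*k(-11) = 4*2² + 131*(-2 - 4*(-11)) = 4*4 + 131*(-2 + 44) = 16 + 131*42 = 16 + 5502 = 5518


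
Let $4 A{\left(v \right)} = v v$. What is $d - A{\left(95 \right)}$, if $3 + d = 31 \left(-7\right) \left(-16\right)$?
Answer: $\frac{4851}{4} \approx 1212.8$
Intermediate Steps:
$A{\left(v \right)} = \frac{v^{2}}{4}$ ($A{\left(v \right)} = \frac{v v}{4} = \frac{v^{2}}{4}$)
$d = 3469$ ($d = -3 + 31 \left(-7\right) \left(-16\right) = -3 - -3472 = -3 + 3472 = 3469$)
$d - A{\left(95 \right)} = 3469 - \frac{95^{2}}{4} = 3469 - \frac{1}{4} \cdot 9025 = 3469 - \frac{9025}{4} = \frac{4851}{4}$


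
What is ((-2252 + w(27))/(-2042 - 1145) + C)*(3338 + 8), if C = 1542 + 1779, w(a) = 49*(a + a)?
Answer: 35412836018/3187 ≈ 1.1112e+7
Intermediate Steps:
w(a) = 98*a (w(a) = 49*(2*a) = 98*a)
C = 3321
((-2252 + w(27))/(-2042 - 1145) + C)*(3338 + 8) = ((-2252 + 98*27)/(-2042 - 1145) + 3321)*(3338 + 8) = ((-2252 + 2646)/(-3187) + 3321)*3346 = (394*(-1/3187) + 3321)*3346 = (-394/3187 + 3321)*3346 = (10583633/3187)*3346 = 35412836018/3187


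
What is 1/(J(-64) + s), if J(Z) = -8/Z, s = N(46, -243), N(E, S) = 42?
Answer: 8/337 ≈ 0.023739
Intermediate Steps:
s = 42
J(Z) = -8/Z
1/(J(-64) + s) = 1/(-8/(-64) + 42) = 1/(-8*(-1/64) + 42) = 1/(⅛ + 42) = 1/(337/8) = 8/337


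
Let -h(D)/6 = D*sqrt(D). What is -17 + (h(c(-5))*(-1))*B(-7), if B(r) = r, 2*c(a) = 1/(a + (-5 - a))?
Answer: -17 + 21*I*sqrt(10)/50 ≈ -17.0 + 1.3282*I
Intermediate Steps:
c(a) = -1/10 (c(a) = 1/(2*(a + (-5 - a))) = (1/2)/(-5) = (1/2)*(-1/5) = -1/10)
h(D) = -6*D**(3/2) (h(D) = -6*D*sqrt(D) = -6*D**(3/2))
-17 + (h(c(-5))*(-1))*B(-7) = -17 + (-(-3)*I*sqrt(10)/50*(-1))*(-7) = -17 + ((3*I*sqrt(10)/50)*(-1))*(-7) = -17 - 3*I*sqrt(10)/50*(-7) = -17 + 21*I*sqrt(10)/50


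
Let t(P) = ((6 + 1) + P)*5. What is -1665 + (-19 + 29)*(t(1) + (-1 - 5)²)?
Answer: -905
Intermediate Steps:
t(P) = 35 + 5*P (t(P) = (7 + P)*5 = 35 + 5*P)
-1665 + (-19 + 29)*(t(1) + (-1 - 5)²) = -1665 + (-19 + 29)*((35 + 5*1) + (-1 - 5)²) = -1665 + 10*((35 + 5) + (-6)²) = -1665 + 10*(40 + 36) = -1665 + 10*76 = -1665 + 760 = -905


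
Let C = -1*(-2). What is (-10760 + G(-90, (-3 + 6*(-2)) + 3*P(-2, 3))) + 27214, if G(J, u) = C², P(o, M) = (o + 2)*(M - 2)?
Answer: 16458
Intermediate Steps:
P(o, M) = (-2 + M)*(2 + o) (P(o, M) = (2 + o)*(-2 + M) = (-2 + M)*(2 + o))
C = 2
G(J, u) = 4 (G(J, u) = 2² = 4)
(-10760 + G(-90, (-3 + 6*(-2)) + 3*P(-2, 3))) + 27214 = (-10760 + 4) + 27214 = -10756 + 27214 = 16458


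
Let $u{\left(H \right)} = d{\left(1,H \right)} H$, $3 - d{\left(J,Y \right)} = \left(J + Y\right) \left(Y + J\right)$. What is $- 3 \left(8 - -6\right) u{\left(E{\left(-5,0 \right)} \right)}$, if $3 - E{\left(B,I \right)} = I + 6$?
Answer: $-126$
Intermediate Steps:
$E{\left(B,I \right)} = -3 - I$ ($E{\left(B,I \right)} = 3 - \left(I + 6\right) = 3 - \left(6 + I\right) = -3 - I$)
$d{\left(J,Y \right)} = 3 - \left(J + Y\right)^{2}$ ($d{\left(J,Y \right)} = 3 - \left(J + Y\right) \left(Y + J\right) = 3 - \left(J + Y\right) \left(J + Y\right) = 3 - \left(J + Y\right)^{2}$)
$u{\left(H \right)} = H \left(3 - \left(1 + H\right)^{2}\right)$ ($u{\left(H \right)} = \left(3 - \left(1 + H\right)^{2}\right) H = H \left(3 - \left(1 + H\right)^{2}\right)$)
$- 3 \left(8 - -6\right) u{\left(E{\left(-5,0 \right)} \right)} = - 3 \left(8 - -6\right) \left(- \left(-3 - 0\right) \left(-3 + \left(1 - 3\right)^{2}\right)\right) = - 3 \left(8 + 6\right) \left(- \left(-3 + 0\right) \left(-3 + \left(1 + \left(-3 + 0\right)\right)^{2}\right)\right) = \left(-3\right) 14 \left(\left(-1\right) \left(-3\right) \left(-3 + \left(1 - 3\right)^{2}\right)\right) = - 42 \left(\left(-1\right) \left(-3\right) \left(-3 + \left(-2\right)^{2}\right)\right) = - 42 \left(\left(-1\right) \left(-3\right) \left(-3 + 4\right)\right) = - 42 \left(\left(-1\right) \left(-3\right) 1\right) = \left(-42\right) 3 = -126$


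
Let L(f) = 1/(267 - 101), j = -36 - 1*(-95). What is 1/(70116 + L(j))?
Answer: 166/11639257 ≈ 1.4262e-5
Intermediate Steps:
j = 59 (j = -36 + 95 = 59)
L(f) = 1/166
1/(70116 + L(j)) = 1/(70116 + 1/166) = 1/(11639257/166) = 166/11639257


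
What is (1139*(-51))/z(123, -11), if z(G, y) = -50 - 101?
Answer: 58089/151 ≈ 384.70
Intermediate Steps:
z(G, y) = -151
(1139*(-51))/z(123, -11) = (1139*(-51))/(-151) = -58089*(-1/151) = 58089/151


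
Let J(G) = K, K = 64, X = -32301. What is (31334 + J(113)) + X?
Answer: -903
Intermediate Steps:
J(G) = 64
(31334 + J(113)) + X = (31334 + 64) - 32301 = 31398 - 32301 = -903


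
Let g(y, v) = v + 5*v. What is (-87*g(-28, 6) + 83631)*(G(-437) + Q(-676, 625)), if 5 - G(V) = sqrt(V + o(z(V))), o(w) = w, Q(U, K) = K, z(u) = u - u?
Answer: 50714370 - 80499*I*sqrt(437) ≈ 5.0714e+7 - 1.6828e+6*I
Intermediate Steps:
z(u) = 0
g(y, v) = 6*v
G(V) = 5 - sqrt(V) (G(V) = 5 - sqrt(V + 0) = 5 - sqrt(V))
(-87*g(-28, 6) + 83631)*(G(-437) + Q(-676, 625)) = (-522*6 + 83631)*((5 - sqrt(-437)) + 625) = (-87*36 + 83631)*((5 - I*sqrt(437)) + 625) = (-3132 + 83631)*((5 - I*sqrt(437)) + 625) = 80499*(630 - I*sqrt(437)) = 50714370 - 80499*I*sqrt(437)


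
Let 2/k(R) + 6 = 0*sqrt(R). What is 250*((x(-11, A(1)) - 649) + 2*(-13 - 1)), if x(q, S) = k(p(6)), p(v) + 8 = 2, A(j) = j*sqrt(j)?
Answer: -508000/3 ≈ -1.6933e+5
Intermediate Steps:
A(j) = j**(3/2)
p(v) = -6 (p(v) = -8 + 2 = -6)
k(R) = -1/3 (k(R) = 2/(-6 + 0*sqrt(R)) = 2/(-6 + 0) = 2/(-6) = 2*(-1/6) = -1/3)
x(q, S) = -1/3
250*((x(-11, A(1)) - 649) + 2*(-13 - 1)) = 250*((-1/3 - 649) + 2*(-13 - 1)) = 250*(-1948/3 + 2*(-14)) = 250*(-1948/3 - 28) = 250*(-2032/3) = -508000/3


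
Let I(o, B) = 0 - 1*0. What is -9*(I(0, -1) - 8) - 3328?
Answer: -3256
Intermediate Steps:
I(o, B) = 0 (I(o, B) = 0 + 0 = 0)
-9*(I(0, -1) - 8) - 3328 = -9*(0 - 8) - 3328 = -9*(-8) - 3328 = 72 - 3328 = -3256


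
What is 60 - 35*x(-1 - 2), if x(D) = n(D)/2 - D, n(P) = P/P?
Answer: -125/2 ≈ -62.500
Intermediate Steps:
n(P) = 1
x(D) = ½ - D (x(D) = 1/2 - D = 1*(½) - D = ½ - D)
60 - 35*x(-1 - 2) = 60 - 35*(½ - (-1 - 2)) = 60 - 35*(½ - 1*(-3)) = 60 - 35*(½ + 3) = 60 - 35*7/2 = 60 - 245/2 = -125/2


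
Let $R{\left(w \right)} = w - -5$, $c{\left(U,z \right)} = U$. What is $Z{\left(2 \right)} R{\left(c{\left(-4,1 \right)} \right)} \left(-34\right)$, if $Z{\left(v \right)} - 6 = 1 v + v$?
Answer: $-340$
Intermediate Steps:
$R{\left(w \right)} = 5 + w$ ($R{\left(w \right)} = w + 5 = 5 + w$)
$Z{\left(v \right)} = 6 + 2 v$ ($Z{\left(v \right)} = 6 + \left(1 v + v\right) = 6 + \left(v + v\right) = 6 + 2 v$)
$Z{\left(2 \right)} R{\left(c{\left(-4,1 \right)} \right)} \left(-34\right) = \left(6 + 2 \cdot 2\right) \left(5 - 4\right) \left(-34\right) = \left(6 + 4\right) 1 \left(-34\right) = 10 \cdot 1 \left(-34\right) = 10 \left(-34\right) = -340$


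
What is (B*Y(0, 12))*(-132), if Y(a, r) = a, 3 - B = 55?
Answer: 0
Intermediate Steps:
B = -52 (B = 3 - 1*55 = 3 - 55 = -52)
(B*Y(0, 12))*(-132) = -52*0*(-132) = 0*(-132) = 0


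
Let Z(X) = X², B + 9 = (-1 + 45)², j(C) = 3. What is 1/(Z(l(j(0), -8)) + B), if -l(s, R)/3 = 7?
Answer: 1/2368 ≈ 0.00042230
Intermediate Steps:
l(s, R) = -21 (l(s, R) = -3*7 = -21)
B = 1927 (B = -9 + (-1 + 45)² = -9 + 44² = -9 + 1936 = 1927)
1/(Z(l(j(0), -8)) + B) = 1/((-21)² + 1927) = 1/(441 + 1927) = 1/2368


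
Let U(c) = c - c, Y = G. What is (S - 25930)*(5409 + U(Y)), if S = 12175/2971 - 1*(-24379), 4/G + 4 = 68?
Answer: -24858931014/2971 ≈ -8.3672e+6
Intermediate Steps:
G = 1/16 (G = 4/(-4 + 68) = 4/64 = 4*(1/64) = 1/16 ≈ 0.062500)
Y = 1/16 ≈ 0.062500
U(c) = 0
S = 72442184/2971 (S = 12175*(1/2971) + 24379 = 12175/2971 + 24379 = 72442184/2971 ≈ 24383.)
(S - 25930)*(5409 + U(Y)) = (72442184/2971 - 25930)*(5409 + 0) = -4595846/2971*5409 = -24858931014/2971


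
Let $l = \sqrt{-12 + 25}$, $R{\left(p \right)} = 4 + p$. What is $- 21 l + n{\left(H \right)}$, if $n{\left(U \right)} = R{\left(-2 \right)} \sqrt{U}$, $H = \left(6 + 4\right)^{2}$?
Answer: $20 - 21 \sqrt{13} \approx -55.717$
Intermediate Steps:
$l = \sqrt{13} \approx 3.6056$
$H = 100$ ($H = 10^{2} = 100$)
$n{\left(U \right)} = 2 \sqrt{U}$ ($n{\left(U \right)} = \left(4 - 2\right) \sqrt{U} = 2 \sqrt{U}$)
$- 21 l + n{\left(H \right)} = - 21 \sqrt{13} + 2 \sqrt{100} = - 21 \sqrt{13} + 2 \cdot 10 = - 21 \sqrt{13} + 20 = 20 - 21 \sqrt{13}$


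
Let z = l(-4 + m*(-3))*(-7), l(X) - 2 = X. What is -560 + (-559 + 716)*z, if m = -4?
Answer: -11550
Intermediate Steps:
l(X) = 2 + X
z = -70 (z = (2 + (-4 - 4*(-3)))*(-7) = (2 + (-4 + 12))*(-7) = (2 + 8)*(-7) = 10*(-7) = -70)
-560 + (-559 + 716)*z = -560 + (-559 + 716)*(-70) = -560 + 157*(-70) = -560 - 10990 = -11550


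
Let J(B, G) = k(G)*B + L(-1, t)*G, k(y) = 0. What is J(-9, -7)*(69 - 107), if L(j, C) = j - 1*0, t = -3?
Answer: -266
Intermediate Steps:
L(j, C) = j (L(j, C) = j + 0 = j)
J(B, G) = -G (J(B, G) = 0*B - G = 0 - G = -G)
J(-9, -7)*(69 - 107) = (-1*(-7))*(69 - 107) = 7*(-38) = -266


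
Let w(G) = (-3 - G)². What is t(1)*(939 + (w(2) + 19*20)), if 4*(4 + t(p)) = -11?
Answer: -9072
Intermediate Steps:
t(p) = -27/4 (t(p) = -4 + (¼)*(-11) = -4 - 11/4 = -27/4)
t(1)*(939 + (w(2) + 19*20)) = -27*(939 + ((3 + 2)² + 19*20))/4 = -27*(939 + (5² + 380))/4 = -27*(939 + (25 + 380))/4 = -27*(939 + 405)/4 = -27/4*1344 = -9072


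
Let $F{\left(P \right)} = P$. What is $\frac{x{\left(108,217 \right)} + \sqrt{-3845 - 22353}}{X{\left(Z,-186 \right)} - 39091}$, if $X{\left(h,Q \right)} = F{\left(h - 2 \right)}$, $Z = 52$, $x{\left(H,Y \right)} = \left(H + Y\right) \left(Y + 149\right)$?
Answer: $- \frac{118950}{39041} - \frac{i \sqrt{26198}}{39041} \approx -3.0468 - 0.0041458 i$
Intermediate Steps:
$x{\left(H,Y \right)} = \left(149 + Y\right) \left(H + Y\right)$ ($x{\left(H,Y \right)} = \left(H + Y\right) \left(149 + Y\right) = \left(149 + Y\right) \left(H + Y\right)$)
$X{\left(h,Q \right)} = -2 + h$ ($X{\left(h,Q \right)} = h - 2 = -2 + h$)
$\frac{x{\left(108,217 \right)} + \sqrt{-3845 - 22353}}{X{\left(Z,-186 \right)} - 39091} = \frac{\left(217^{2} + 149 \cdot 108 + 149 \cdot 217 + 108 \cdot 217\right) + \sqrt{-3845 - 22353}}{\left(-2 + 52\right) - 39091} = \frac{\left(47089 + 16092 + 32333 + 23436\right) + \sqrt{-26198}}{50 - 39091} = \frac{118950 + i \sqrt{26198}}{-39041} = \left(118950 + i \sqrt{26198}\right) \left(- \frac{1}{39041}\right) = - \frac{118950}{39041} - \frac{i \sqrt{26198}}{39041}$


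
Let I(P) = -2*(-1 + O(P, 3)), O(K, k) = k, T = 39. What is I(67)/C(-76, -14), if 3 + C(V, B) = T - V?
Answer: -1/28 ≈ -0.035714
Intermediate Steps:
C(V, B) = 36 - V (C(V, B) = -3 + (39 - V) = 36 - V)
I(P) = -4 (I(P) = -2*(-1 + 3) = -2*2 = -4)
I(67)/C(-76, -14) = -4/(36 - 1*(-76)) = -4/(36 + 76) = -4/112 = -4*1/112 = -1/28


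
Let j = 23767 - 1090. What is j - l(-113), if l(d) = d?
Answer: 22790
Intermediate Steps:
j = 22677
j - l(-113) = 22677 - 1*(-113) = 22677 + 113 = 22790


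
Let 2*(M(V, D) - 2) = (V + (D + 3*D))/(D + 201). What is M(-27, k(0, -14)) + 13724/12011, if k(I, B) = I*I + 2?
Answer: 15096667/4876466 ≈ 3.0958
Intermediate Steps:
k(I, B) = 2 + I² (k(I, B) = I² + 2 = 2 + I²)
M(V, D) = 2 + (V + 4*D)/(2*(201 + D)) (M(V, D) = 2 + ((V + (D + 3*D))/(D + 201))/2 = 2 + ((V + 4*D)/(201 + D))/2 = 2 + (V + 4*D)/(2*(201 + D)))
M(-27, k(0, -14)) + 13724/12011 = (804 - 27 + 8*(2 + 0²))/(2*(201 + (2 + 0²))) + 13724/12011 = (804 - 27 + 8*(2 + 0))/(2*(201 + (2 + 0))) + 13724*(1/12011) = (804 - 27 + 8*2)/(2*(201 + 2)) + 13724/12011 = (½)*(804 - 27 + 16)/203 + 13724/12011 = (½)*(1/203)*793 + 13724/12011 = 793/406 + 13724/12011 = 15096667/4876466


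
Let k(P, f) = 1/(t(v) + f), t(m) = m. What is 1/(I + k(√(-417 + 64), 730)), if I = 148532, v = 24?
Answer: 754/111993129 ≈ 6.7326e-6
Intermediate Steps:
k(P, f) = 1/(24 + f)
1/(I + k(√(-417 + 64), 730)) = 1/(148532 + 1/(24 + 730)) = 1/(148532 + 1/754) = 1/(111993129/754) = 754/111993129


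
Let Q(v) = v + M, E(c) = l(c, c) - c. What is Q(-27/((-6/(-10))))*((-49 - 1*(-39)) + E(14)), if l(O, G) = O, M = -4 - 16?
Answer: 650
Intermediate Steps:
M = -20
E(c) = 0 (E(c) = c - c = 0)
Q(v) = -20 + v (Q(v) = v - 20 = -20 + v)
Q(-27/((-6/(-10))))*((-49 - 1*(-39)) + E(14)) = (-20 - 27/((-6/(-10))))*((-49 - 1*(-39)) + 0) = (-20 - 27/((-6*(-1/10))))*((-49 + 39) + 0) = (-20 - 27/3/5)*(-10 + 0) = (-20 - 27*5/3)*(-10) = (-20 - 45)*(-10) = -65*(-10) = 650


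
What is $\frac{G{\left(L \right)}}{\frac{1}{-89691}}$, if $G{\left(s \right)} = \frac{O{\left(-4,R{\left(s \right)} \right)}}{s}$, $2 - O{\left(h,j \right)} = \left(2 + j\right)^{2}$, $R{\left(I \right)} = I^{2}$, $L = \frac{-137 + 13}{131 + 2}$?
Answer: $- \frac{12493745359581}{20837642} \approx -5.9958 \cdot 10^{5}$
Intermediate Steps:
$L = - \frac{124}{133} \approx -0.93233$
$O{\left(h,j \right)} = 2 - \left(2 + j\right)^{2}$
$G{\left(s \right)} = \frac{2 - \left(2 + s^{2}\right)^{2}}{s}$
$\frac{G{\left(L \right)}}{\frac{1}{-89691}} = \frac{\frac{1}{- \frac{124}{133}} \left(2 - \left(2 + \left(- \frac{124}{133}\right)^{2}\right)^{2}\right)}{\frac{1}{-89691}} = \frac{\left(- \frac{133}{124}\right) \left(2 - \left(2 + \frac{15376}{17689}\right)^{2}\right)}{- \frac{1}{89691}} = - \frac{133 \left(2 - \left(\frac{50754}{17689}\right)^{2}\right)}{124} \left(-89691\right) = - \frac{133 \left(2 - \frac{2575968516}{312900721}\right)}{124} \left(-89691\right) = \left(- \frac{133}{124}\right) \left(- \frac{1950167074}{312900721}\right) \left(-89691\right) = \frac{975083537}{145863494} \left(-89691\right) = - \frac{12493745359581}{20837642}$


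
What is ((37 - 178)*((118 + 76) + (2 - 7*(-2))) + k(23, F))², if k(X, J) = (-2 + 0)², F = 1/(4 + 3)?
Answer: 876515236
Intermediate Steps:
F = ⅐ (F = 1/7 = ⅐ ≈ 0.14286)
k(X, J) = 4 (k(X, J) = (-2)² = 4)
((37 - 178)*((118 + 76) + (2 - 7*(-2))) + k(23, F))² = ((37 - 178)*((118 + 76) + (2 - 7*(-2))) + 4)² = (-141*(194 + (2 + 14)) + 4)² = (-141*(194 + 16) + 4)² = (-141*210 + 4)² = (-29610 + 4)² = (-29606)² = 876515236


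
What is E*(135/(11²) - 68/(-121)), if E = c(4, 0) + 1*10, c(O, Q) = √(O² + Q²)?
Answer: 2842/121 ≈ 23.488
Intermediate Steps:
E = 14 (E = √(4² + 0²) + 1*10 = √(16 + 0) + 10 = √16 + 10 = 4 + 10 = 14)
E*(135/(11²) - 68/(-121)) = 14*(135/(11²) - 68/(-121)) = 14*(135/121 - 68*(-1/121)) = 14*(135*(1/121) + 68/121) = 14*(135/121 + 68/121) = 14*(203/121) = 2842/121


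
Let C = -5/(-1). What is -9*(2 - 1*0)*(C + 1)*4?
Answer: -432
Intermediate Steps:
C = 5 (C = -5*(-1) = 5)
-9*(2 - 1*0)*(C + 1)*4 = -9*(2 - 1*0)*(5 + 1)*4 = -9*(2 + 0)*6*4 = -18*6*4 = -9*12*4 = -108*4 = -432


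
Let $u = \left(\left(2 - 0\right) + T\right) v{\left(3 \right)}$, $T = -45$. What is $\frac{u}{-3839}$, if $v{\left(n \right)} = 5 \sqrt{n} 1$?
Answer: $\frac{215 \sqrt{3}}{3839} \approx 0.097002$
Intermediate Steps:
$v{\left(n \right)} = 5 \sqrt{n}$
$u = - 215 \sqrt{3}$ ($u = \left(\left(2 - 0\right) - 45\right) 5 \sqrt{3} = \left(\left(2 + 0\right) - 45\right) 5 \sqrt{3} = \left(2 - 45\right) 5 \sqrt{3} = - 43 \cdot 5 \sqrt{3} = - 215 \sqrt{3} \approx -372.39$)
$\frac{u}{-3839} = \frac{\left(-215\right) \sqrt{3}}{-3839} = - 215 \sqrt{3} \left(- \frac{1}{3839}\right) = \frac{215 \sqrt{3}}{3839}$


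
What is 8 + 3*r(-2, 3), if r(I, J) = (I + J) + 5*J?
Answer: 56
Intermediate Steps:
r(I, J) = I + 6*J
8 + 3*r(-2, 3) = 8 + 3*(-2 + 6*3) = 8 + 3*(-2 + 18) = 8 + 3*16 = 8 + 48 = 56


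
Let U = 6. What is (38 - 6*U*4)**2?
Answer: 11236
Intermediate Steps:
(38 - 6*U*4)**2 = (38 - 36*4)**2 = (38 - 6*24)**2 = (38 - 144)**2 = (-106)**2 = 11236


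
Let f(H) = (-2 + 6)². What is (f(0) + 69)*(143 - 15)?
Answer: 10880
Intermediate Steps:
f(H) = 16 (f(H) = 4² = 16)
(f(0) + 69)*(143 - 15) = (16 + 69)*(143 - 15) = 85*128 = 10880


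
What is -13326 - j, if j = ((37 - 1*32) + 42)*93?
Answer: -17697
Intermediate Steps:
j = 4371 (j = ((37 - 32) + 42)*93 = (5 + 42)*93 = 47*93 = 4371)
-13326 - j = -13326 - 1*4371 = -13326 - 4371 = -17697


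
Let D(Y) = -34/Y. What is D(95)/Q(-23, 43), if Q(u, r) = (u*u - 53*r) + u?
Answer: 34/168435 ≈ 0.00020186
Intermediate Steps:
Q(u, r) = u + u² - 53*r (Q(u, r) = (u² - 53*r) + u = u + u² - 53*r)
D(95)/Q(-23, 43) = (-34/95)/(-23 + (-23)² - 53*43) = (-34*1/95)/(-23 + 529 - 2279) = -34/95/(-1773) = -34/95*(-1/1773) = 34/168435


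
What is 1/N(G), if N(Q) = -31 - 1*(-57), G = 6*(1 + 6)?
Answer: 1/26 ≈ 0.038462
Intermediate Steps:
G = 42 (G = 6*7 = 42)
N(Q) = 26 (N(Q) = -31 + 57 = 26)
1/N(G) = 1/26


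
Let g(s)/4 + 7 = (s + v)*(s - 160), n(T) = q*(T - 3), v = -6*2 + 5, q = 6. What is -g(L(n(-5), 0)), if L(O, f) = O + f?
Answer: -45732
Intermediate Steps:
v = -7 (v = -12 + 5 = -7)
n(T) = -18 + 6*T (n(T) = 6*(T - 3) = 6*(-3 + T) = -18 + 6*T)
g(s) = -28 + 4*(-160 + s)*(-7 + s) (g(s) = -28 + 4*((s - 7)*(s - 160)) = -28 + 4*((-7 + s)*(-160 + s)) = -28 + 4*((-160 + s)*(-7 + s)) = -28 + 4*(-160 + s)*(-7 + s))
-g(L(n(-5), 0)) = -(4452 - 668*((-18 + 6*(-5)) + 0) + 4*((-18 + 6*(-5)) + 0)**2) = -(4452 - 668*((-18 - 30) + 0) + 4*((-18 - 30) + 0)**2) = -(4452 - 668*(-48 + 0) + 4*(-48 + 0)**2) = -(4452 - 668*(-48) + 4*(-48)**2) = -(4452 + 32064 + 4*2304) = -(4452 + 32064 + 9216) = -1*45732 = -45732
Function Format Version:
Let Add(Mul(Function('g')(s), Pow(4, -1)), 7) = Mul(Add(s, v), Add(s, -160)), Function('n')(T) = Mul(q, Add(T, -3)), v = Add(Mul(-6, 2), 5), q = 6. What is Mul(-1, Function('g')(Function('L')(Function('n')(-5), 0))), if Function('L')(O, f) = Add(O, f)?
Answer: -45732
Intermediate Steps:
v = -7 (v = Add(-12, 5) = -7)
Function('n')(T) = Add(-18, Mul(6, T)) (Function('n')(T) = Mul(6, Add(T, -3)) = Mul(6, Add(-3, T)) = Add(-18, Mul(6, T)))
Function('g')(s) = Add(-28, Mul(4, Add(-160, s), Add(-7, s))) (Function('g')(s) = Add(-28, Mul(4, Mul(Add(s, -7), Add(s, -160)))) = Add(-28, Mul(4, Mul(Add(-7, s), Add(-160, s)))) = Add(-28, Mul(4, Mul(Add(-160, s), Add(-7, s)))) = Add(-28, Mul(4, Add(-160, s), Add(-7, s))))
Mul(-1, Function('g')(Function('L')(Function('n')(-5), 0))) = Mul(-1, Add(4452, Mul(-668, Add(Add(-18, Mul(6, -5)), 0)), Mul(4, Pow(Add(Add(-18, Mul(6, -5)), 0), 2)))) = Mul(-1, Add(4452, Mul(-668, Add(Add(-18, -30), 0)), Mul(4, Pow(Add(Add(-18, -30), 0), 2)))) = Mul(-1, Add(4452, Mul(-668, Add(-48, 0)), Mul(4, Pow(Add(-48, 0), 2)))) = Mul(-1, Add(4452, Mul(-668, -48), Mul(4, Pow(-48, 2)))) = Mul(-1, Add(4452, 32064, Mul(4, 2304))) = Mul(-1, Add(4452, 32064, 9216)) = Mul(-1, 45732) = -45732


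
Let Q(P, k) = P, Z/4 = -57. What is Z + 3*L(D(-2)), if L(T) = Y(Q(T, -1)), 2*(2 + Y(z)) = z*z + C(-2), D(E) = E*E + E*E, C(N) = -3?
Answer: -285/2 ≈ -142.50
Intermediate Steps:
Z = -228 (Z = 4*(-57) = -228)
D(E) = 2*E² (D(E) = E² + E² = 2*E²)
Y(z) = -7/2 + z²/2 (Y(z) = -2 + (z*z - 3)/2 = -2 + (z² - 3)/2 = -2 + (-3 + z²)/2 = -2 + (-3/2 + z²/2) = -7/2 + z²/2)
L(T) = -7/2 + T²/2
Z + 3*L(D(-2)) = -228 + 3*(-7/2 + (2*(-2)²)²/2) = -228 + 3*(-7/2 + (2*4)²/2) = -228 + 3*(-7/2 + (½)*8²) = -228 + 3*(-7/2 + (½)*64) = -228 + 3*(-7/2 + 32) = -228 + 3*(57/2) = -228 + 171/2 = -285/2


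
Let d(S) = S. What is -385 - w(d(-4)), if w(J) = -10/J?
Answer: -775/2 ≈ -387.50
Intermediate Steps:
-385 - w(d(-4)) = -385 - (-10)/(-4) = -385 - (-10)*(-1)/4 = -385 - 1*5/2 = -385 - 5/2 = -775/2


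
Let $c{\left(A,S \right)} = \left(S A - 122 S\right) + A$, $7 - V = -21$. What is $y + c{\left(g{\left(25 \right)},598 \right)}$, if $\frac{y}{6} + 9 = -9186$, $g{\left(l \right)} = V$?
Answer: $-111354$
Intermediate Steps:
$V = 28$ ($V = 7 - -21 = 7 + 21 = 28$)
$g{\left(l \right)} = 28$
$y = -55170$ ($y = -54 + 6 \left(-9186\right) = -54 - 55116 = -55170$)
$c{\left(A,S \right)} = A - 122 S + A S$ ($c{\left(A,S \right)} = \left(A S - 122 S\right) + A = \left(- 122 S + A S\right) + A = A - 122 S + A S$)
$y + c{\left(g{\left(25 \right)},598 \right)} = -55170 + \left(28 - 72956 + 28 \cdot 598\right) = -55170 + \left(28 - 72956 + 16744\right) = -55170 - 56184 = -111354$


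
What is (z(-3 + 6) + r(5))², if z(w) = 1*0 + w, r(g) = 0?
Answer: 9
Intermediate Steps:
z(w) = w (z(w) = 0 + w = w)
(z(-3 + 6) + r(5))² = ((-3 + 6) + 0)² = (3 + 0)² = 3² = 9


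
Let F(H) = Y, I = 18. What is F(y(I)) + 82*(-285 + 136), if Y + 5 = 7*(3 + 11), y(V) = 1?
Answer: -12125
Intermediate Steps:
Y = 93 (Y = -5 + 7*(3 + 11) = -5 + 7*14 = -5 + 98 = 93)
F(H) = 93
F(y(I)) + 82*(-285 + 136) = 93 + 82*(-285 + 136) = 93 + 82*(-149) = 93 - 12218 = -12125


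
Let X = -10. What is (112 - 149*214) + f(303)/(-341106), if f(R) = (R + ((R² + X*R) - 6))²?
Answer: -3128805970/56851 ≈ -55035.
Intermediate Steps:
f(R) = (-6 + R² - 9*R)² (f(R) = (R + ((R² - 10*R) - 6))² = (R + (-6 + R² - 10*R))² = (-6 + R² - 9*R)²)
(112 - 149*214) + f(303)/(-341106) = (112 - 149*214) + (-6 + 303² - 9*303)²/(-341106) = (112 - 31886) + (-6 + 91809 - 2727)²*(-1/341106) = -31774 + 89076²*(-1/341106) = -31774 + 7934533776*(-1/341106) = -31774 - 1322422296/56851 = -3128805970/56851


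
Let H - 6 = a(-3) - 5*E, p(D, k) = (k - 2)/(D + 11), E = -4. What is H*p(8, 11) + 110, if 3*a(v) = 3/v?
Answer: 2321/19 ≈ 122.16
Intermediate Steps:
a(v) = 1/v (a(v) = (3/v)/3 = 1/v)
p(D, k) = (-2 + k)/(11 + D)
H = 77/3 (H = 6 + (1/(-3) - 5*(-4)) = 6 + (-⅓ + 20) = 6 + 59/3 = 77/3 ≈ 25.667)
H*p(8, 11) + 110 = 77*((-2 + 11)/(11 + 8))/3 + 110 = 77*(9/19)/3 + 110 = 77*((1/19)*9)/3 + 110 = (77/3)*(9/19) + 110 = 231/19 + 110 = 2321/19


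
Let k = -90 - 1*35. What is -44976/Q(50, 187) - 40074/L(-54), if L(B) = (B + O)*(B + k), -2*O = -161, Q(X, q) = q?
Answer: -411699636/1774069 ≈ -232.07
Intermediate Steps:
O = 161/2 (O = -½*(-161) = 161/2 ≈ 80.500)
k = -125 (k = -90 - 35 = -125)
L(B) = (-125 + B)*(161/2 + B) (L(B) = (B + 161/2)*(B - 125) = (161/2 + B)*(-125 + B) = (-125 + B)*(161/2 + B))
-44976/Q(50, 187) - 40074/L(-54) = -44976/187 - 40074/(-20125/2 + (-54)² - 89/2*(-54)) = -44976*1/187 - 40074/(-20125/2 + 2916 + 2403) = -44976/187 - 40074/(-9487/2) = -44976/187 - 40074*(-2/9487) = -44976/187 + 80148/9487 = -411699636/1774069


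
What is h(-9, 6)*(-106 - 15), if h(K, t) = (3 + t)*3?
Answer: -3267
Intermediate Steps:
h(K, t) = 9 + 3*t
h(-9, 6)*(-106 - 15) = (9 + 3*6)*(-106 - 15) = (9 + 18)*(-121) = 27*(-121) = -3267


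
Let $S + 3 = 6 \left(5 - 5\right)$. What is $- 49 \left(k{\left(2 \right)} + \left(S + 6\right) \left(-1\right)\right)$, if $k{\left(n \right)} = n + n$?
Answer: $-49$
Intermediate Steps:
$S = -3$ ($S = -3 + 6 \left(5 - 5\right) = -3 + 6 \cdot 0 = -3 + 0 = -3$)
$k{\left(n \right)} = 2 n$
$- 49 \left(k{\left(2 \right)} + \left(S + 6\right) \left(-1\right)\right) = - 49 \left(2 \cdot 2 + \left(-3 + 6\right) \left(-1\right)\right) = - 49 \left(4 + 3 \left(-1\right)\right) = - 49 \left(4 - 3\right) = \left(-49\right) 1 = -49$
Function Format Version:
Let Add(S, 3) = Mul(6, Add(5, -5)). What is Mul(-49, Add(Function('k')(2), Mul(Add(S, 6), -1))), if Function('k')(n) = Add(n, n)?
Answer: -49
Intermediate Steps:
S = -3 (S = Add(-3, Mul(6, Add(5, -5))) = Add(-3, Mul(6, 0)) = Add(-3, 0) = -3)
Function('k')(n) = Mul(2, n)
Mul(-49, Add(Function('k')(2), Mul(Add(S, 6), -1))) = Mul(-49, Add(Mul(2, 2), Mul(Add(-3, 6), -1))) = Mul(-49, Add(4, Mul(3, -1))) = Mul(-49, Add(4, -3)) = Mul(-49, 1) = -49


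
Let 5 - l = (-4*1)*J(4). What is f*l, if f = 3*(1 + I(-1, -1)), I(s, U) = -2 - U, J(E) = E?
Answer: 0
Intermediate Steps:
l = 21 (l = 5 - (-4*1)*4 = 5 - (-4)*4 = 5 - 1*(-16) = 5 + 16 = 21)
f = 0 (f = 3*(1 + (-2 - 1*(-1))) = 3*(1 + (-2 + 1)) = 3*(1 - 1) = 3*0 = 0)
f*l = 0*21 = 0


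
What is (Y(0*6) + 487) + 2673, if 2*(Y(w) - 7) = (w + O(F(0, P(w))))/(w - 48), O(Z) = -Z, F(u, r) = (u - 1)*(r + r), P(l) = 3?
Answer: 50671/16 ≈ 3166.9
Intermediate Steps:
F(u, r) = 2*r*(-1 + u) (F(u, r) = (-1 + u)*(2*r) = 2*r*(-1 + u))
Y(w) = 7 + (6 + w)/(2*(-48 + w)) (Y(w) = 7 + ((w - 2*3*(-1 + 0))/(w - 48))/2 = 7 + ((w - 2*3*(-1))/(-48 + w))/2 = 7 + ((w - 1*(-6))/(-48 + w))/2 = 7 + ((w + 6)/(-48 + w))/2 = 7 + ((6 + w)/(-48 + w))/2 = 7 + (6 + w)/(2*(-48 + w)))
(Y(0*6) + 487) + 2673 = (3*(-222 + 5*(0*6))/(2*(-48 + 0*6)) + 487) + 2673 = (3*(-222 + 5*0)/(2*(-48 + 0)) + 487) + 2673 = ((3/2)*(-222 + 0)/(-48) + 487) + 2673 = ((3/2)*(-1/48)*(-222) + 487) + 2673 = (111/16 + 487) + 2673 = 7903/16 + 2673 = 50671/16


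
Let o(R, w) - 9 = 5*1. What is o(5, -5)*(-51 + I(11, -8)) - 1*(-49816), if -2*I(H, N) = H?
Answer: 49025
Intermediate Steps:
I(H, N) = -H/2
o(R, w) = 14 (o(R, w) = 9 + 5*1 = 9 + 5 = 14)
o(5, -5)*(-51 + I(11, -8)) - 1*(-49816) = 14*(-51 - 1/2*11) - 1*(-49816) = 14*(-51 - 11/2) + 49816 = 14*(-113/2) + 49816 = -791 + 49816 = 49025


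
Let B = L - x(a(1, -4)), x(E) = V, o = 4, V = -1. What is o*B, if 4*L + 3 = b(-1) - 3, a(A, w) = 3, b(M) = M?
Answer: -3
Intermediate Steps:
x(E) = -1
L = -7/4 (L = -3/4 + (-1 - 3)/4 = -3/4 + (1/4)*(-4) = -3/4 - 1 = -7/4 ≈ -1.7500)
B = -3/4 (B = -7/4 - 1*(-1) = -7/4 + 1 = -3/4 ≈ -0.75000)
o*B = 4*(-3/4) = -3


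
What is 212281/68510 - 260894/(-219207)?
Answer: 64407329107/15017871570 ≈ 4.2887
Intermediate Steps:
212281/68510 - 260894/(-219207) = 212281*(1/68510) - 260894*(-1/219207) = 212281/68510 + 260894/219207 = 64407329107/15017871570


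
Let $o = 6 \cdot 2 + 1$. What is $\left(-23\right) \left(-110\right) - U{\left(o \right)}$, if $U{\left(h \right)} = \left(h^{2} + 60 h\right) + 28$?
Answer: $1553$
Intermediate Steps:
$o = 13$ ($o = 12 + 1 = 13$)
$U{\left(h \right)} = 28 + h^{2} + 60 h$
$\left(-23\right) \left(-110\right) - U{\left(o \right)} = \left(-23\right) \left(-110\right) - \left(28 + 13^{2} + 60 \cdot 13\right) = 2530 - \left(28 + 169 + 780\right) = 2530 - 977 = 1553$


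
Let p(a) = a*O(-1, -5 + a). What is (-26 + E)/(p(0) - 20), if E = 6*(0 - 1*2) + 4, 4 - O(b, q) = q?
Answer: 17/10 ≈ 1.7000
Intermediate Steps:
O(b, q) = 4 - q
E = -8 (E = 6*(0 - 2) + 4 = 6*(-2) + 4 = -12 + 4 = -8)
p(a) = a*(9 - a) (p(a) = a*(4 - (-5 + a)) = a*(4 + (5 - a)) = a*(9 - a))
(-26 + E)/(p(0) - 20) = (-26 - 8)/(0*(9 - 1*0) - 20) = -34/(0*(9 + 0) - 20) = -34/(0*9 - 20) = -34/(0 - 20) = -34/(-20) = -34*(-1/20) = 17/10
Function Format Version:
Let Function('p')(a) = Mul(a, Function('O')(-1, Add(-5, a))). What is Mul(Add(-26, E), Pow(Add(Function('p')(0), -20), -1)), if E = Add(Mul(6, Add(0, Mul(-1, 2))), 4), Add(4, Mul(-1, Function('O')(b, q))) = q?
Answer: Rational(17, 10) ≈ 1.7000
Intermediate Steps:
Function('O')(b, q) = Add(4, Mul(-1, q))
E = -8 (E = Add(Mul(6, Add(0, -2)), 4) = Add(Mul(6, -2), 4) = Add(-12, 4) = -8)
Function('p')(a) = Mul(a, Add(9, Mul(-1, a))) (Function('p')(a) = Mul(a, Add(4, Mul(-1, Add(-5, a)))) = Mul(a, Add(4, Add(5, Mul(-1, a)))) = Mul(a, Add(9, Mul(-1, a))))
Mul(Add(-26, E), Pow(Add(Function('p')(0), -20), -1)) = Mul(Add(-26, -8), Pow(Add(Mul(0, Add(9, Mul(-1, 0))), -20), -1)) = Mul(-34, Pow(Add(Mul(0, Add(9, 0)), -20), -1)) = Mul(-34, Pow(Add(Mul(0, 9), -20), -1)) = Mul(-34, Pow(Add(0, -20), -1)) = Mul(-34, Pow(-20, -1)) = Mul(-34, Rational(-1, 20)) = Rational(17, 10)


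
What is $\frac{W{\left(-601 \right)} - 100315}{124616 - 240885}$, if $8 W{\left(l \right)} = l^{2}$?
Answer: $\frac{441319}{930152} \approx 0.47446$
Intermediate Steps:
$W{\left(l \right)} = \frac{l^{2}}{8}$
$\frac{W{\left(-601 \right)} - 100315}{124616 - 240885} = \frac{\frac{\left(-601\right)^{2}}{8} - 100315}{124616 - 240885} = \frac{\frac{1}{8} \cdot 361201 - 100315}{124616 - 240885} = \frac{\frac{361201}{8} - 100315}{124616 - 240885} = - \frac{441319}{8 \left(-116269\right)} = \left(- \frac{441319}{8}\right) \left(- \frac{1}{116269}\right) = \frac{441319}{930152}$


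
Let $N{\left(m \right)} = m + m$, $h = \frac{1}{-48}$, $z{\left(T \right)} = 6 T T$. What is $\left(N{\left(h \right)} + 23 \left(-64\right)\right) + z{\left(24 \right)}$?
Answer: $\frac{47615}{24} \approx 1984.0$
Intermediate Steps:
$z{\left(T \right)} = 6 T^{2}$
$h = - \frac{1}{48} \approx -0.020833$
$N{\left(m \right)} = 2 m$
$\left(N{\left(h \right)} + 23 \left(-64\right)\right) + z{\left(24 \right)} = \left(2 \left(- \frac{1}{48}\right) + 23 \left(-64\right)\right) + 6 \cdot 24^{2} = \left(- \frac{1}{24} - 1472\right) + 6 \cdot 576 = - \frac{35329}{24} + 3456 = \frac{47615}{24}$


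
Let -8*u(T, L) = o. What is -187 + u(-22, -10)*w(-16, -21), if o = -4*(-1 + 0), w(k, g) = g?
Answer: -353/2 ≈ -176.50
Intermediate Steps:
o = 4 (o = -4*(-1) = 4)
u(T, L) = -1/2 (u(T, L) = -1/8*4 = -1/2)
-187 + u(-22, -10)*w(-16, -21) = -187 - 1/2*(-21) = -187 + 21/2 = -353/2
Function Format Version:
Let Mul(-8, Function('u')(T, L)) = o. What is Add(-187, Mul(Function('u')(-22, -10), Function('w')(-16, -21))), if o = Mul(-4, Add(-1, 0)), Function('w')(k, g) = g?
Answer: Rational(-353, 2) ≈ -176.50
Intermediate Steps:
o = 4 (o = Mul(-4, -1) = 4)
Function('u')(T, L) = Rational(-1, 2) (Function('u')(T, L) = Mul(Rational(-1, 8), 4) = Rational(-1, 2))
Add(-187, Mul(Function('u')(-22, -10), Function('w')(-16, -21))) = Add(-187, Mul(Rational(-1, 2), -21)) = Add(-187, Rational(21, 2)) = Rational(-353, 2)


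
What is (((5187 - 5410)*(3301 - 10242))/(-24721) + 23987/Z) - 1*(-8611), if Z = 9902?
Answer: 2093130043203/244787342 ≈ 8550.8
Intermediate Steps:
(((5187 - 5410)*(3301 - 10242))/(-24721) + 23987/Z) - 1*(-8611) = (((5187 - 5410)*(3301 - 10242))/(-24721) + 23987/9902) - 1*(-8611) = (-223*(-6941)*(-1/24721) + 23987*(1/9902)) + 8611 = (1547843*(-1/24721) + 23987/9902) + 8611 = (-1547843/24721 + 23987/9902) + 8611 = -14733758759/244787342 + 8611 = 2093130043203/244787342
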